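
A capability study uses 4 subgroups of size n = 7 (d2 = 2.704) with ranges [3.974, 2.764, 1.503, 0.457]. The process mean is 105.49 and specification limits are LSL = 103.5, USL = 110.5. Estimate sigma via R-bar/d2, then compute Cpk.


R_bar = (3.974 + 2.764 + 1.503 + 0.457) / 4 = 2.1745
sigma = R_bar / d2 = 2.1745 / 2.704 = 0.80417899
Cp = (USL - LSL)/(6*sigma) = (110.5 - 103.5)/(6*0.80417899) = 1.4508
Cpu = (110.5 - 105.49)/(3*0.80417899) = 2.0767
Cpl = (105.49 - 103.5)/(3*0.80417899) = 0.8249
Cpk = min(Cpu, Cpl) = 0.8249

0.8249


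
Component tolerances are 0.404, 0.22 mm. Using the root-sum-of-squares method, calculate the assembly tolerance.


RSS = sqrt(0.404^2 + 0.22^2)
= sqrt(0.211616)
= 0.4600

0.4600


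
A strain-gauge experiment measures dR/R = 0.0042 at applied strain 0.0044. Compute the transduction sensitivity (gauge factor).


GF = (dR/R) / epsilon
= 0.0042 / 0.0044
= 0.9545

0.9545


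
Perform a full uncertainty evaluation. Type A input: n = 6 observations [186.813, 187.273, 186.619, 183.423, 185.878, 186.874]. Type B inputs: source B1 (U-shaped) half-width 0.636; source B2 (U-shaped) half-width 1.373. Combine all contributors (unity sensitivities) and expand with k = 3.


mean = (186.813 + 187.273 + 186.619 + 183.423 + 185.878 + 186.874) / 6 = 186.1466667
s = sqrt(sum((x - mean)^2)/(n-1)) = 1.4110479
u_A = s / sqrt(n) = 1.4110479 / sqrt(6) = 0.57605789
u_B1 = 0.636 / sqrt(2) = 0.44971991
u_B2 = 1.373 / sqrt(2) = 0.97085761
uc = sqrt(0.57605789^2 + 0.44971991^2 + 0.97085761^2) = 1.215177
U = k * uc = 3 * 1.215177
U = 3.6455

3.6455


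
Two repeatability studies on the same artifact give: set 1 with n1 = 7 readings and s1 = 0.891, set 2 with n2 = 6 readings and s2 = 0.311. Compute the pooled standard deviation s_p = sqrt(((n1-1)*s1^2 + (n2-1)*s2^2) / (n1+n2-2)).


s_p = sqrt(((n1-1)*s1^2 + (n2-1)*s2^2) / (n1+n2-2))
numerator = (7-1)*0.891^2 + (6-1)*0.311^2 = 4.763286 + 0.483605 = 5.246891
denominator = 7 + 6 - 2 = 11
s_p^2 = 5.246891 / 11 = 0.47699009
s_p = sqrt(0.47699009) = 0.6906

0.6906


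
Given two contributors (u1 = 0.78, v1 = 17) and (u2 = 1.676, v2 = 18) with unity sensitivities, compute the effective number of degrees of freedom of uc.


uc = sqrt(u1^2 + u2^2) = sqrt(0.78^2 + 1.676^2) = 1.8486146
v_eff = uc^4 / (u1^4/v1 + u2^4/v2)
= 1.8486146^4 / (0.78^4/17 + 1.676^4/18)
= 11.678458 / 0.46012613
v_eff = 25.3810

25.3810


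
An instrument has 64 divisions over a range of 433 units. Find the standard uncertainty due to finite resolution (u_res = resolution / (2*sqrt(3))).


resolution = range / divisions
resolution = 433 / 64 = 6.765625
u_res = resolution / (2*sqrt(3))
u_res = 6.765625 / 3.4641016
u_res = 1.9531

1.9531


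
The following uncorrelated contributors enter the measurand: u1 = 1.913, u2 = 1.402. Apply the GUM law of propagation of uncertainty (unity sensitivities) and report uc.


uc = sqrt(1.913^2 + 1.402^2)
uc = sqrt(5.625173)
uc = 2.3717

2.3717


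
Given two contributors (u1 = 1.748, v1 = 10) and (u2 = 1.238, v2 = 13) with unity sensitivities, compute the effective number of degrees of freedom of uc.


uc = sqrt(u1^2 + u2^2) = sqrt(1.748^2 + 1.238^2) = 2.1419963
v_eff = uc^4 / (u1^4/v1 + u2^4/v2)
= 2.1419963^4 / (1.748^4/10 + 1.238^4/13)
= 21.051103 / 1.1143026
v_eff = 18.8917

18.8917


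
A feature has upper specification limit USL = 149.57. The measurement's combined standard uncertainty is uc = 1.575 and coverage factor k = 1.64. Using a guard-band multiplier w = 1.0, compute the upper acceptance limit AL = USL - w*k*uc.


U = k * uc = 1.64 * 1.575 = 2.583
guard band g = w * U = 1.0 * 2.583 = 2.583
AL = USL - g = 149.57 - 2.583
AL = 146.9870

146.9870


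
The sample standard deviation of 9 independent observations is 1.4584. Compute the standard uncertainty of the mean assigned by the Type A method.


u_A = s / sqrt(n)
u_A = 1.4584 / sqrt(9)
u_A = 1.4584 / 3
u_A = 0.4861

0.4861


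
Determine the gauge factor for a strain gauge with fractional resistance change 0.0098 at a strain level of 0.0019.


GF = (dR/R) / epsilon
= 0.0098 / 0.0019
= 5.1579

5.1579


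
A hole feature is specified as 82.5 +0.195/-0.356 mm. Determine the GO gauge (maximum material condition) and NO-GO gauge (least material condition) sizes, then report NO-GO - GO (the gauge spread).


GO = nominal - lower_tol (smallest hole = maximum material condition)
GO = 82.5 - 0.356 = 82.144
NO-GO = nominal + upper_tol (largest hole = least material condition)
NO-GO = 82.5 + 0.195 = 82.695
spread = NO-GO - GO = 82.695 - 82.144 = 0.5510

0.5510


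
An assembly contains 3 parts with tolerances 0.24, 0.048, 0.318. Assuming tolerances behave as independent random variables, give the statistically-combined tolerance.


RSS = sqrt(0.24^2 + 0.048^2 + 0.318^2)
= sqrt(0.161028)
= 0.4013

0.4013


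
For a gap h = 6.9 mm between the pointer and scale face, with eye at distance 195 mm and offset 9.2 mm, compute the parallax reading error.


error = h * offset / d
= 6.9 * 9.2 / 195
= 0.3255

0.3255


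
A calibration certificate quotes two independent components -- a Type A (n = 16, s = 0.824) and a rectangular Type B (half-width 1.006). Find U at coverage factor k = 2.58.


u_A = s / sqrt(n) = 0.824 / sqrt(16) = 0.206
u_B = half_width / sqrt(3) = 1.006 / sqrt(3) = 0.58081437
uc = sqrt(u_A^2 + u_B^2) = sqrt(0.206^2 + 0.58081437^2) = 0.61626401
U = k * uc = 2.58 * 0.61626401
U = 1.5900

1.5900


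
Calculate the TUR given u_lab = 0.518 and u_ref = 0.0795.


TUR = u_lab / u_ref
= 0.518 / 0.0795
= 6.5157

6.5157


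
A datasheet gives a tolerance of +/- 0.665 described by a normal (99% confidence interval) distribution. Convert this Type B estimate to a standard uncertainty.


u_B = half_width / 2.576
u_B = 0.665 / 2.576
u_B = 0.2582

0.2582


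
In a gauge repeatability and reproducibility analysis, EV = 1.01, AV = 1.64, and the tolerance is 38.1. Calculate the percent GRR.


GRR = sqrt(EV^2 + AV^2) = sqrt(1.01^2 + 1.64^2) = 1.9260582
%GRR = GRR / tol * 100 = 1.9260582 / 38.1 * 100
%GRR = 5.0553

5.0553


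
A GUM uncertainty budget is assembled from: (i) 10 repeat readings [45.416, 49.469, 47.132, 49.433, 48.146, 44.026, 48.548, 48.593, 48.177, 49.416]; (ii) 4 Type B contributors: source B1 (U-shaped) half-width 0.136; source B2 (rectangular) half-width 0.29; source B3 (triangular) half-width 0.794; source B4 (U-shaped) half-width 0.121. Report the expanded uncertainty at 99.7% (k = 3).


mean = (45.416 + 49.469 + 47.132 + 49.433 + 48.146 + 44.026 + 48.548 + 48.593 + 48.177 + 49.416) / 10 = 47.8356
s = sqrt(sum((x - mean)^2)/(n-1)) = 1.8219034
u_A = s / sqrt(n) = 1.8219034 / sqrt(10) = 0.57613644
u_B1 = 0.136 / sqrt(2) = 0.096166522
u_B2 = 0.29 / sqrt(3) = 0.16743158
u_B3 = 0.794 / sqrt(6) = 0.32414914
u_B4 = 0.121 / sqrt(2) = 0.085559921
uc = sqrt(0.57613644^2 + 0.096166522^2 + 0.16743158^2 + 0.32414914^2 + 0.085559921^2) = 0.69397961
U = k * uc = 3 * 0.69397961
U = 2.0819

2.0819


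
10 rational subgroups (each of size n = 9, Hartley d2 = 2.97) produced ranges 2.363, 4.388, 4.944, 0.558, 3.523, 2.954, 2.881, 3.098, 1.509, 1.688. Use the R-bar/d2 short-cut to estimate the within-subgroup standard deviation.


R_bar = (2.363 + 4.388 + 4.944 + 0.558 + 3.523 + 2.954 + 2.881 + 3.098 + 1.509 + 1.688) / 10
R_bar = 27.906 / 10 = 2.7906
sigma_hat = R_bar / d2 = 2.7906 / 2.97 = 0.9396

0.9396


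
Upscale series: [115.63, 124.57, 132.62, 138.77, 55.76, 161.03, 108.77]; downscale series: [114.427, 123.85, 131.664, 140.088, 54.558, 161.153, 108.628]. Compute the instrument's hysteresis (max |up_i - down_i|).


|115.63 - 114.427| = 1.2030
|124.57 - 123.85| = 0.7200
|132.62 - 131.664| = 0.9560
|138.77 - 140.088| = 1.3180
|55.76 - 54.558| = 1.2020
|161.03 - 161.153| = 0.1230
|108.77 - 108.628| = 0.1420
hysteresis = max(diffs) = 1.3180

1.3180


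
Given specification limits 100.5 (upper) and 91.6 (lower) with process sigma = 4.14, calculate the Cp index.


Cp = (USL - LSL) / (6 * sigma)
= (100.5 - 91.6) / (6 * 4.14)
= 8.9000 / 24.8400
= 0.3583

0.3583


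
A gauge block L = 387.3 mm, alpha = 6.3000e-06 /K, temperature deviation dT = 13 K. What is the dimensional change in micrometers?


dL = L * alpha * dT
= 387.3 * 6.3000e-06 * 13
= 0.0317199 mm
dL_um = 0.0317199 * 1000 = 31.7199 um

31.7199


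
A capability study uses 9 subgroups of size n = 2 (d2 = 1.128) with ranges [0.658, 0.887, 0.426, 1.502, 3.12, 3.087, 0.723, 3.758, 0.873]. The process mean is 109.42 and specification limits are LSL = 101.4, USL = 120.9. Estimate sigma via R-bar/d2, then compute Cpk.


R_bar = (0.658 + 0.887 + 0.426 + 1.502 + 3.12 + 3.087 + 0.723 + 3.758 + 0.873) / 9 = 1.6704444
sigma = R_bar / d2 = 1.6704444 / 1.128 = 1.4808904
Cp = (USL - LSL)/(6*sigma) = (120.9 - 101.4)/(6*1.4808904) = 2.1946
Cpu = (120.9 - 109.42)/(3*1.4808904) = 2.5840
Cpl = (109.42 - 101.4)/(3*1.4808904) = 1.8052
Cpk = min(Cpu, Cpl) = 1.8052

1.8052


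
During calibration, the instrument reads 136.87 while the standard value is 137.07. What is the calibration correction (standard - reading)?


Correction = standard - reading
= 137.07 - 136.87
= 0.2000

0.2000


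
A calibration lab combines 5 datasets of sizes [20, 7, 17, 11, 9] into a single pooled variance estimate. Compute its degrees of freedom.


nu = sum_i (n_i - 1)
nu = ((20 - 1) + (7 - 1) + (17 - 1) + (11 - 1) + (9 - 1))
nu = 19 + 6 + 16 + 10 + 8
nu = 59

59


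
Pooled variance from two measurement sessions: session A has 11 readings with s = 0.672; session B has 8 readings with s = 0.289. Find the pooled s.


s_p = sqrt(((n1-1)*s1^2 + (n2-1)*s2^2) / (n1+n2-2))
numerator = (11-1)*0.672^2 + (8-1)*0.289^2 = 4.51584 + 0.584647 = 5.100487
denominator = 11 + 8 - 2 = 17
s_p^2 = 5.100487 / 17 = 0.30002865
s_p = sqrt(0.30002865) = 0.5477

0.5477


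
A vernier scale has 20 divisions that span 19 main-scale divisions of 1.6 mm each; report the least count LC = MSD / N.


LC = MSD / n_div
= 1.6 / 20
= 0.0800

0.0800


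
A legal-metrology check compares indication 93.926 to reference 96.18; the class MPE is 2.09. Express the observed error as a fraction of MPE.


e = indication - reference = 93.926 - 96.18 = -2.2540
|e| = 2.2540
ratio = |e| / MPE = 2.2540 / 2.09
ratio = 1.0785

1.0785


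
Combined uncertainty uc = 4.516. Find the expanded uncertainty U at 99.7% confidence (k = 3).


U = k * uc
U = 3 * 4.516
U = 13.5480

13.5480


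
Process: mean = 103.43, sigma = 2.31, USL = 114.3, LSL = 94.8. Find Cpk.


Cpu = (USL - mean) / (3*sigma) = (114.3 - 103.43) / (3*2.31) = 1.5685
Cpl = (mean - LSL) / (3*sigma) = (103.43 - 94.8) / (3*2.31) = 1.2453
Cpk = min(Cpu, Cpl) = 1.2453

1.2453


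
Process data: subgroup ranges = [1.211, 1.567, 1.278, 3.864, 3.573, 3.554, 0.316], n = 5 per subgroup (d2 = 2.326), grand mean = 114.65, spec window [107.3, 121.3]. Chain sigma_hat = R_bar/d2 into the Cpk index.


R_bar = (1.211 + 1.567 + 1.278 + 3.864 + 3.573 + 3.554 + 0.316) / 7 = 2.1947143
sigma = R_bar / d2 = 2.1947143 / 2.326 = 0.94355731
Cp = (USL - LSL)/(6*sigma) = (121.3 - 107.3)/(6*0.94355731) = 2.4729
Cpu = (121.3 - 114.65)/(3*0.94355731) = 2.3493
Cpl = (114.65 - 107.3)/(3*0.94355731) = 2.5966
Cpk = min(Cpu, Cpl) = 2.3493

2.3493


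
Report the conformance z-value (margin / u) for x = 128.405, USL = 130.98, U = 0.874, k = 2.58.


u = U / k = 0.874 / 2.58 = 0.33875969
margin = |USL - x| = |130.98 - 128.405| = 2.575
z = margin / u = 2.575 / 0.33875969
z = 7.6013

7.6013


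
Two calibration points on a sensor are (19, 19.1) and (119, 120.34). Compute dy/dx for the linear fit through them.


slope = (y2 - y1) / (x2 - x1)
= (120.34 - 19.1) / (119 - 19)
= 101.2400 / 100
= 1.0124

1.0124


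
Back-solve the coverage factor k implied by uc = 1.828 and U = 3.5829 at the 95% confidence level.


k = U / uc
k = 3.5829 / 1.828
k = 1.96

1.96


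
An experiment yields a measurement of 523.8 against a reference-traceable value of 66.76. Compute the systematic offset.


Systematic error = measured - true
= 523.8 - 66.76
= 457.0400

457.0400


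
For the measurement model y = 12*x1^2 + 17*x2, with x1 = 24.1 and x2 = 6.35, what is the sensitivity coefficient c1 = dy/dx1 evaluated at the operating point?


y = 12*x1^2 + 17*x2
dy/dx1 = 2*12*x1
Evaluate at x1 = 24.1: c1 = 24 * 24.1
c1 = 578.4000

578.4000


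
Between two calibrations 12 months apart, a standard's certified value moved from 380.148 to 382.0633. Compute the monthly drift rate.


rate = (v2 - v1) / months
= (382.0633 - 380.148) / 12
= 1.9153 / 12
= 0.1596

0.1596


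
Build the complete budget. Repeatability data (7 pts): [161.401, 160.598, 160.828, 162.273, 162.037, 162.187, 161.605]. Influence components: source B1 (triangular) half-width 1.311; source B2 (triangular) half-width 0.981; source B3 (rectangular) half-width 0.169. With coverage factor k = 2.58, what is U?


mean = (161.401 + 160.598 + 160.828 + 162.273 + 162.037 + 162.187 + 161.605) / 7 = 161.5612857
s = sqrt(sum((x - mean)^2)/(n-1)) = 0.66050352
u_A = s / sqrt(n) = 0.66050352 / sqrt(7) = 0.24964686
u_B1 = 1.311 / sqrt(6) = 0.53521351
u_B2 = 0.981 / sqrt(6) = 0.40049157
u_B3 = 0.169 / sqrt(3) = 0.097572195
uc = sqrt(0.24964686^2 + 0.53521351^2 + 0.40049157^2 + 0.097572195^2) = 0.72020198
U = k * uc = 2.58 * 0.72020198
U = 1.8581

1.8581


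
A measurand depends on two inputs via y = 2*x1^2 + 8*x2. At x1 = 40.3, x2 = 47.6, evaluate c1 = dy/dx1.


y = 2*x1^2 + 8*x2
dy/dx1 = 2*2*x1
Evaluate at x1 = 40.3: c1 = 4 * 40.3
c1 = 161.2000

161.2000


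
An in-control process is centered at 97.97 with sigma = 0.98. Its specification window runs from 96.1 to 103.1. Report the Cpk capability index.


Cpu = (USL - mean) / (3*sigma) = (103.1 - 97.97) / (3*0.98) = 1.7449
Cpl = (mean - LSL) / (3*sigma) = (97.97 - 96.1) / (3*0.98) = 0.6361
Cpk = min(Cpu, Cpl) = 0.6361

0.6361


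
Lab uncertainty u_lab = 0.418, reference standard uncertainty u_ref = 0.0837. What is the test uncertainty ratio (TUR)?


TUR = u_lab / u_ref
= 0.418 / 0.0837
= 4.9940

4.9940


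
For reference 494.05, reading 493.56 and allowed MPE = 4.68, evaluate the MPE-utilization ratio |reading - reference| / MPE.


e = indication - reference = 493.56 - 494.05 = -0.4900
|e| = 0.4900
ratio = |e| / MPE = 0.4900 / 4.68
ratio = 0.1047

0.1047


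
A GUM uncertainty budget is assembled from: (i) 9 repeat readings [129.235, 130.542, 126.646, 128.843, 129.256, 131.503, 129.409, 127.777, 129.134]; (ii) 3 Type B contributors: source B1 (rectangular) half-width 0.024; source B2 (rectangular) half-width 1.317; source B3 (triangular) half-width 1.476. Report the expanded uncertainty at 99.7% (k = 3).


mean = (129.235 + 130.542 + 126.646 + 128.843 + 129.256 + 131.503 + 129.409 + 127.777 + 129.134) / 9 = 129.1494444
s = sqrt(sum((x - mean)^2)/(n-1)) = 1.4057677
u_A = s / sqrt(n) = 1.4057677 / sqrt(9) = 0.46858923
u_B1 = 0.024 / sqrt(3) = 0.013856406
u_B2 = 1.317 / sqrt(3) = 0.7603703
u_B3 = 1.476 / sqrt(6) = 0.60257448
uc = sqrt(0.46858923^2 + 0.013856406^2 + 0.7603703^2 + 0.60257448^2) = 1.0775096
U = k * uc = 3 * 1.0775096
U = 3.2325

3.2325


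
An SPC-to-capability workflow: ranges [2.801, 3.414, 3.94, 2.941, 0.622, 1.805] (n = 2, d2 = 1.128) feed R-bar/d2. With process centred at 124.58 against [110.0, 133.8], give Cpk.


R_bar = (2.801 + 3.414 + 3.94 + 2.941 + 0.622 + 1.805) / 6 = 2.5871667
sigma = R_bar / d2 = 2.5871667 / 1.128 = 2.2935875
Cp = (USL - LSL)/(6*sigma) = (133.8 - 110.0)/(6*2.2935875) = 1.7295
Cpu = (133.8 - 124.58)/(3*2.2935875) = 1.3400
Cpl = (124.58 - 110.0)/(3*2.2935875) = 2.1190
Cpk = min(Cpu, Cpl) = 1.3400

1.3400


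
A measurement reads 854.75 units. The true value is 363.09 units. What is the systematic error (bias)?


Systematic error = measured - true
= 854.75 - 363.09
= 491.6600

491.6600


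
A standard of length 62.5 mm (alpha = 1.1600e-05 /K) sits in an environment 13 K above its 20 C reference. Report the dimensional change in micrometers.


dL = L * alpha * dT
= 62.5 * 1.1600e-05 * 13
= 0.0094250 mm
dL_um = 0.0094250 * 1000 = 9.4250 um

9.4250


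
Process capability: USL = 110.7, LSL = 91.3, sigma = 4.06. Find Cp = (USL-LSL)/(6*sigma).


Cp = (USL - LSL) / (6 * sigma)
= (110.7 - 91.3) / (6 * 4.06)
= 19.4000 / 24.3600
= 0.7964

0.7964


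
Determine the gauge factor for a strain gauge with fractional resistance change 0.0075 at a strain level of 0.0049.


GF = (dR/R) / epsilon
= 0.0075 / 0.0049
= 1.5306

1.5306


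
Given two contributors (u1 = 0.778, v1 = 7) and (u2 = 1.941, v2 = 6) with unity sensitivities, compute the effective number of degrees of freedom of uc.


uc = sqrt(u1^2 + u2^2) = sqrt(0.778^2 + 1.941^2) = 2.0911157
v_eff = uc^4 / (u1^4/v1 + u2^4/v2)
= 2.0911157^4 / (0.778^4/7 + 1.941^4/6)
= 19.121073 / 2.4179906
v_eff = 7.9078

7.9078


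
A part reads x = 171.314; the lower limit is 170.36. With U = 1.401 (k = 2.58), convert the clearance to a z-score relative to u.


u = U / k = 1.401 / 2.58 = 0.54302326
margin = |LSL - x| = |170.36 - 171.314| = 0.954
z = margin / u = 0.954 / 0.54302326
z = 1.7568

1.7568


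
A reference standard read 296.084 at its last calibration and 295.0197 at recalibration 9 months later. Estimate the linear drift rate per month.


rate = (v2 - v1) / months
= (295.0197 - 296.084) / 9
= -1.0643 / 9
= -0.1183

-0.1183


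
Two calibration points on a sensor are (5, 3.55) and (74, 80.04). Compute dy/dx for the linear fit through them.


slope = (y2 - y1) / (x2 - x1)
= (80.04 - 3.55) / (74 - 5)
= 76.4900 / 69
= 1.1086

1.1086


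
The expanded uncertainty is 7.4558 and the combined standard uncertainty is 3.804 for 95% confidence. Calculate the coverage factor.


k = U / uc
k = 7.4558 / 3.804
k = 1.96

1.96


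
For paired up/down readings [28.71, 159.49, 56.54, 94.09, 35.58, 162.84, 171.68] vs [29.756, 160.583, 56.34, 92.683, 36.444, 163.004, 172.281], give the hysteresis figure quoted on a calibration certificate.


|28.71 - 29.756| = 1.0460
|159.49 - 160.583| = 1.0930
|56.54 - 56.34| = 0.2000
|94.09 - 92.683| = 1.4070
|35.58 - 36.444| = 0.8640
|162.84 - 163.004| = 0.1640
|171.68 - 172.281| = 0.6010
hysteresis = max(diffs) = 1.4070

1.4070


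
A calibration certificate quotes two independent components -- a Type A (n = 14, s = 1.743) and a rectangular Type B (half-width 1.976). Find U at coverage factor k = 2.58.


u_A = s / sqrt(n) = 1.743 / sqrt(14) = 0.46583634
u_B = half_width / sqrt(3) = 1.976 / sqrt(3) = 1.1408441
uc = sqrt(u_A^2 + u_B^2) = sqrt(0.46583634^2 + 1.1408441^2) = 1.232286
U = k * uc = 2.58 * 1.232286
U = 3.1793

3.1793


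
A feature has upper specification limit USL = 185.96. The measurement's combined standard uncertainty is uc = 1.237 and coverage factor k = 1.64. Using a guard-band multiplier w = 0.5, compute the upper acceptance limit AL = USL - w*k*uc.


U = k * uc = 1.64 * 1.237 = 2.02868
guard band g = w * U = 0.5 * 2.02868 = 1.01434
AL = USL - g = 185.96 - 1.01434
AL = 184.9457

184.9457


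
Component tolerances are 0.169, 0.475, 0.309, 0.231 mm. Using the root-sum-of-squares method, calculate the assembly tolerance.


RSS = sqrt(0.169^2 + 0.475^2 + 0.309^2 + 0.231^2)
= sqrt(0.403028)
= 0.6348

0.6348


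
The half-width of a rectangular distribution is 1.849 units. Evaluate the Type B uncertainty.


u_B = half_width / sqrt(3)
u_B = 1.849 / 1.7320508
u_B = 1.0675

1.0675


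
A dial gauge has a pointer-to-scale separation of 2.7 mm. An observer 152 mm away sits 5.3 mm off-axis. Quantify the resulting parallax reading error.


error = h * offset / d
= 2.7 * 5.3 / 152
= 0.0941

0.0941


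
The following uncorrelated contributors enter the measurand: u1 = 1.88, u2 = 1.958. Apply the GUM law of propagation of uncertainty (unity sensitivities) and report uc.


uc = sqrt(1.88^2 + 1.958^2)
uc = sqrt(7.368164)
uc = 2.7144

2.7144


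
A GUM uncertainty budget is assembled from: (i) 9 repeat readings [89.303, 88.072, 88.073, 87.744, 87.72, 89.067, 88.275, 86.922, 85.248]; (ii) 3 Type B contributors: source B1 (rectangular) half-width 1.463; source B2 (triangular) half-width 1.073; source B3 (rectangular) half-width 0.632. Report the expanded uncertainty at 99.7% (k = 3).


mean = (89.303 + 88.072 + 88.073 + 87.744 + 87.72 + 89.067 + 88.275 + 86.922 + 85.248) / 9 = 87.82488889
s = sqrt(sum((x - mean)^2)/(n-1)) = 1.2003117
u_A = s / sqrt(n) = 1.2003117 / sqrt(9) = 0.4001039
u_B1 = 1.463 / sqrt(3) = 0.84466344
u_B2 = 1.073 / sqrt(6) = 0.43805042
u_B3 = 0.632 / sqrt(3) = 0.36488537
uc = sqrt(0.4001039^2 + 0.84466344^2 + 0.43805042^2 + 0.36488537^2) = 1.0947917
U = k * uc = 3 * 1.0947917
U = 3.2844

3.2844


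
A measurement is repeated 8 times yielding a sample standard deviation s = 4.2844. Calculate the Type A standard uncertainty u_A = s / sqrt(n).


u_A = s / sqrt(n)
u_A = 4.2844 / sqrt(8)
u_A = 4.2844 / 2.8284271
u_A = 1.5148

1.5148


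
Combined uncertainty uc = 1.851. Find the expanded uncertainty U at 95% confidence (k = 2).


U = k * uc
U = 2 * 1.851
U = 3.7020

3.7020


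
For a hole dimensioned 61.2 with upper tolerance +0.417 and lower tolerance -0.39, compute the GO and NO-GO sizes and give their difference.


GO = nominal - lower_tol (smallest hole = maximum material condition)
GO = 61.2 - 0.39 = 60.81
NO-GO = nominal + upper_tol (largest hole = least material condition)
NO-GO = 61.2 + 0.417 = 61.617
spread = NO-GO - GO = 61.617 - 60.81 = 0.8070

0.8070


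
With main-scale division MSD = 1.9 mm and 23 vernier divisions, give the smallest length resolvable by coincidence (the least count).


LC = MSD / n_div
= 1.9 / 23
= 0.0826

0.0826


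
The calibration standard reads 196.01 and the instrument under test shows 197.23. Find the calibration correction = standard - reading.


Correction = standard - reading
= 196.01 - 197.23
= -1.2200

-1.2200


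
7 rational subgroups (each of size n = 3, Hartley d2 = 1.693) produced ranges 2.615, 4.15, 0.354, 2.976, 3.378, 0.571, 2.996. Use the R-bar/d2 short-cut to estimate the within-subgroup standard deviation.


R_bar = (2.615 + 4.15 + 0.354 + 2.976 + 3.378 + 0.571 + 2.996) / 7
R_bar = 17.04 / 7 = 2.4342857
sigma_hat = R_bar / d2 = 2.4342857 / 1.693 = 1.4379

1.4379


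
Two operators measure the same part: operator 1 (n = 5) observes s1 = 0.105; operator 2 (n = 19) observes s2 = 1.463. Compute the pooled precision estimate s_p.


s_p = sqrt(((n1-1)*s1^2 + (n2-1)*s2^2) / (n1+n2-2))
numerator = (5-1)*0.105^2 + (19-1)*1.463^2 = 0.0441 + 38.526642 = 38.570742
denominator = 5 + 19 - 2 = 22
s_p^2 = 38.570742 / 22 = 1.7532155
s_p = sqrt(1.7532155) = 1.3241

1.3241


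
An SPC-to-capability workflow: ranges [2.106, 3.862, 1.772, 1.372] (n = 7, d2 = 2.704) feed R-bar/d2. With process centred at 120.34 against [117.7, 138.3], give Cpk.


R_bar = (2.106 + 3.862 + 1.772 + 1.372) / 4 = 2.278
sigma = R_bar / d2 = 2.278 / 2.704 = 0.84245562
Cp = (USL - LSL)/(6*sigma) = (138.3 - 117.7)/(6*0.84245562) = 4.0754
Cpu = (138.3 - 120.34)/(3*0.84245562) = 7.1062
Cpl = (120.34 - 117.7)/(3*0.84245562) = 1.0446
Cpk = min(Cpu, Cpl) = 1.0446

1.0446


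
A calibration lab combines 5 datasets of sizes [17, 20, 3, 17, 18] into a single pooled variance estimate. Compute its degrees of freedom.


nu = sum_i (n_i - 1)
nu = ((17 - 1) + (20 - 1) + (3 - 1) + (17 - 1) + (18 - 1))
nu = 16 + 19 + 2 + 16 + 17
nu = 70

70


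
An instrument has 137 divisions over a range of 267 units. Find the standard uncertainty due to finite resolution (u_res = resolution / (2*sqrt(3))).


resolution = range / divisions
resolution = 267 / 137 = 1.9489051
u_res = resolution / (2*sqrt(3))
u_res = 1.9489051 / 3.4641016
u_res = 0.5626

0.5626


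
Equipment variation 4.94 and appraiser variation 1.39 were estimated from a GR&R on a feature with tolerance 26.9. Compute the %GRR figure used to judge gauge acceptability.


GRR = sqrt(EV^2 + AV^2) = sqrt(4.94^2 + 1.39^2) = 5.131832
%GRR = GRR / tol * 100 = 5.131832 / 26.9 * 100
%GRR = 19.0774

19.0774


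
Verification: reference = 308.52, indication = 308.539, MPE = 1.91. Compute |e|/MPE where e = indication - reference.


e = indication - reference = 308.539 - 308.52 = 0.0190
|e| = 0.0190
ratio = |e| / MPE = 0.0190 / 1.91
ratio = 0.0099

0.0099


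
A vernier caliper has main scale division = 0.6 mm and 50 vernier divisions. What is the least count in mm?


LC = MSD / n_div
= 0.6 / 50
= 0.0120

0.0120


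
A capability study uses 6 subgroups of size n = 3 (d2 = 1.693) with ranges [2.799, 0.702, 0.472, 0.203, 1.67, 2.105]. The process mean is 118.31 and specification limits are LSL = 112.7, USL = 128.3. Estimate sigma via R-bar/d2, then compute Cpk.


R_bar = (2.799 + 0.702 + 0.472 + 0.203 + 1.67 + 2.105) / 6 = 1.3251667
sigma = R_bar / d2 = 1.3251667 / 1.693 = 0.78273284
Cp = (USL - LSL)/(6*sigma) = (128.3 - 112.7)/(6*0.78273284) = 3.3217
Cpu = (128.3 - 118.31)/(3*0.78273284) = 4.2543
Cpl = (118.31 - 112.7)/(3*0.78273284) = 2.3891
Cpk = min(Cpu, Cpl) = 2.3891

2.3891


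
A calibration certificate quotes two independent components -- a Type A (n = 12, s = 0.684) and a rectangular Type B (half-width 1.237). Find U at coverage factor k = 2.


u_A = s / sqrt(n) = 0.684 / sqrt(12) = 0.19745379
u_B = half_width / sqrt(3) = 1.237 / sqrt(3) = 0.71418228
uc = sqrt(u_A^2 + u_B^2) = sqrt(0.19745379^2 + 0.71418228^2) = 0.74097525
U = k * uc = 2 * 0.74097525
U = 1.4820

1.4820


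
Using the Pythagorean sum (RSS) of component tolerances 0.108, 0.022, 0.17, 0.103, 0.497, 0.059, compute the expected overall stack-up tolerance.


RSS = sqrt(0.108^2 + 0.022^2 + 0.17^2 + 0.103^2 + 0.497^2 + 0.059^2)
= sqrt(0.302147)
= 0.5497

0.5497


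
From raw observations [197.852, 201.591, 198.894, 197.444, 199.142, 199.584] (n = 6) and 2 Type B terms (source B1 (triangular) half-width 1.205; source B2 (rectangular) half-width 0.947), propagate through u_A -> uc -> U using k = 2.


mean = (197.852 + 201.591 + 198.894 + 197.444 + 199.142 + 199.584) / 6 = 199.0845
s = sqrt(sum((x - mean)^2)/(n-1)) = 1.4684642
u_A = s / sqrt(n) = 1.4684642 / sqrt(6) = 0.599498
u_B1 = 1.205 / sqrt(6) = 0.49193919
u_B2 = 0.947 / sqrt(3) = 0.5467507
uc = sqrt(0.599498^2 + 0.49193919^2 + 0.5467507^2) = 0.94886161
U = k * uc = 2 * 0.94886161
U = 1.8977

1.8977


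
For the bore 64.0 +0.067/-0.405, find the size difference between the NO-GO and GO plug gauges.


GO = nominal - lower_tol (smallest hole = maximum material condition)
GO = 64.0 - 0.405 = 63.595
NO-GO = nominal + upper_tol (largest hole = least material condition)
NO-GO = 64.0 + 0.067 = 64.067
spread = NO-GO - GO = 64.067 - 63.595 = 0.4720

0.4720


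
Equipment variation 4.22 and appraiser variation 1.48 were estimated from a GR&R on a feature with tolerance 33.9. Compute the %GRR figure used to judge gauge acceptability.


GRR = sqrt(EV^2 + AV^2) = sqrt(4.22^2 + 1.48^2) = 4.4720018
%GRR = GRR / tol * 100 = 4.4720018 / 33.9 * 100
%GRR = 13.1917

13.1917


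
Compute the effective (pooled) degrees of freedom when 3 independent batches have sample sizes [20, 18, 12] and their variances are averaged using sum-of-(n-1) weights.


nu = sum_i (n_i - 1)
nu = ((20 - 1) + (18 - 1) + (12 - 1))
nu = 19 + 17 + 11
nu = 47

47


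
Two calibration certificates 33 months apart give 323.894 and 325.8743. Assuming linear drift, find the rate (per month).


rate = (v2 - v1) / months
= (325.8743 - 323.894) / 33
= 1.9803 / 33
= 0.0600

0.0600


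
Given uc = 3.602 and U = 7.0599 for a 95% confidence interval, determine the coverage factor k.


k = U / uc
k = 7.0599 / 3.602
k = 1.96

1.96


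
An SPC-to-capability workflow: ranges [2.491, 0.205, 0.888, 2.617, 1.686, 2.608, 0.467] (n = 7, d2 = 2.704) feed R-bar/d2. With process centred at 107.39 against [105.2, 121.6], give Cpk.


R_bar = (2.491 + 0.205 + 0.888 + 2.617 + 1.686 + 2.608 + 0.467) / 7 = 1.566
sigma = R_bar / d2 = 1.566 / 2.704 = 0.57914201
Cp = (USL - LSL)/(6*sigma) = (121.6 - 105.2)/(6*0.57914201) = 4.7196
Cpu = (121.6 - 107.39)/(3*0.57914201) = 8.1788
Cpl = (107.39 - 105.2)/(3*0.57914201) = 1.2605
Cpk = min(Cpu, Cpl) = 1.2605

1.2605


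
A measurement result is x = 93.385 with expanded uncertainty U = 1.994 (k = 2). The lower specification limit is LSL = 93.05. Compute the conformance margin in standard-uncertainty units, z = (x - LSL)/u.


u = U / k = 1.994 / 2 = 0.997
margin = |LSL - x| = |93.05 - 93.385| = 0.335
z = margin / u = 0.335 / 0.997
z = 0.3360

0.3360


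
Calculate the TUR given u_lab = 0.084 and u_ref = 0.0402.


TUR = u_lab / u_ref
= 0.084 / 0.0402
= 2.0896

2.0896


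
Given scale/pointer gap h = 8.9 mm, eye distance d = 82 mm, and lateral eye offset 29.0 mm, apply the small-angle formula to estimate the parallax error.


error = h * offset / d
= 8.9 * 29.0 / 82
= 3.1476

3.1476


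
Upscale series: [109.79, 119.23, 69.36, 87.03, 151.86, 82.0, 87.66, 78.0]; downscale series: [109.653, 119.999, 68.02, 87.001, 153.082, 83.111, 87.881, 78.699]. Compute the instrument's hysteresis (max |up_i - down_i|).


|109.79 - 109.653| = 0.1370
|119.23 - 119.999| = 0.7690
|69.36 - 68.02| = 1.3400
|87.03 - 87.001| = 0.0290
|151.86 - 153.082| = 1.2220
|82.0 - 83.111| = 1.1110
|87.66 - 87.881| = 0.2210
|78.0 - 78.699| = 0.6990
hysteresis = max(diffs) = 1.3400

1.3400


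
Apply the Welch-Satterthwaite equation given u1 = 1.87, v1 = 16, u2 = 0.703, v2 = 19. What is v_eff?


uc = sqrt(u1^2 + u2^2) = sqrt(1.87^2 + 0.703^2) = 1.997776
v_eff = uc^4 / (u1^4/v1 + u2^4/v2)
= 1.997776^4 / (1.87^4/16 + 0.703^4/19)
= 15.928951 / 0.77712422
v_eff = 20.4973

20.4973


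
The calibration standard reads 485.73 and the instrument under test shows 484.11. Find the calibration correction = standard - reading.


Correction = standard - reading
= 485.73 - 484.11
= 1.6200

1.6200


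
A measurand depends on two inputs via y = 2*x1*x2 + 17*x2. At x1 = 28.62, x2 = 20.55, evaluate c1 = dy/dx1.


y = 2*x1*x2 + 17*x2
dy/dx1 = 2*x2
Evaluate at x2 = 20.55: c1 = 2 * 20.55
c1 = 41.1000

41.1000


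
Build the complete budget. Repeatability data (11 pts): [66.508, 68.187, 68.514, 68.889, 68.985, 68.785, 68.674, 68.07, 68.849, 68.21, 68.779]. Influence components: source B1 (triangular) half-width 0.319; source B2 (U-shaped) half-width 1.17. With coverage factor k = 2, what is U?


mean = (66.508 + 68.187 + 68.514 + 68.889 + 68.985 + 68.785 + 68.674 + 68.07 + 68.849 + 68.21 + 68.779) / 11 = 68.40454545
s = sqrt(sum((x - mean)^2)/(n-1)) = 0.70233117
u_A = s / sqrt(n) = 0.70233117 / sqrt(11) = 0.21176082
u_B1 = 0.319 / sqrt(6) = 0.1302312
u_B2 = 1.17 / sqrt(2) = 0.82731493
uc = sqrt(0.21176082^2 + 0.1302312^2 + 0.82731493^2) = 0.86385925
U = k * uc = 2 * 0.86385925
U = 1.7277

1.7277


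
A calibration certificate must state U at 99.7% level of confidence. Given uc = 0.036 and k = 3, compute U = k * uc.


U = k * uc
U = 3 * 0.036
U = 0.1080

0.1080


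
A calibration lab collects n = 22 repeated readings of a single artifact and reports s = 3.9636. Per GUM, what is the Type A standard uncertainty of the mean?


u_A = s / sqrt(n)
u_A = 3.9636 / sqrt(22)
u_A = 3.9636 / 4.6904158
u_A = 0.8450

0.8450


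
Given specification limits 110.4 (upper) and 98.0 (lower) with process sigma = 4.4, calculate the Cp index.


Cp = (USL - LSL) / (6 * sigma)
= (110.4 - 98.0) / (6 * 4.4)
= 12.4000 / 26.4000
= 0.4697

0.4697


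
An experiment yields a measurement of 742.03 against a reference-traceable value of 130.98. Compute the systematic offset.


Systematic error = measured - true
= 742.03 - 130.98
= 611.0500

611.0500


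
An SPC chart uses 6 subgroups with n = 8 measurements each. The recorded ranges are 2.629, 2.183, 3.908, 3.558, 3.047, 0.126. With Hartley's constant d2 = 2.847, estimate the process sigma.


R_bar = (2.629 + 2.183 + 3.908 + 3.558 + 3.047 + 0.126) / 6
R_bar = 15.451 / 6 = 2.5751667
sigma_hat = R_bar / d2 = 2.5751667 / 2.847 = 0.9045

0.9045


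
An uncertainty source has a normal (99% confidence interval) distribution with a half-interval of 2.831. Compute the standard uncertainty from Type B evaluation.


u_B = half_width / 2.576
u_B = 2.831 / 2.576
u_B = 1.0990

1.0990


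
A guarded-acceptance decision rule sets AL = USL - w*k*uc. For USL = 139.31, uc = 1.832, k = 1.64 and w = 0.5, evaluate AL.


U = k * uc = 1.64 * 1.832 = 3.00448
guard band g = w * U = 0.5 * 3.00448 = 1.50224
AL = USL - g = 139.31 - 1.50224
AL = 137.8078

137.8078


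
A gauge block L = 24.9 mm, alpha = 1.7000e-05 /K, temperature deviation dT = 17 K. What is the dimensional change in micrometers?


dL = L * alpha * dT
= 24.9 * 1.7000e-05 * 17
= 0.0071961 mm
dL_um = 0.0071961 * 1000 = 7.1961 um

7.1961


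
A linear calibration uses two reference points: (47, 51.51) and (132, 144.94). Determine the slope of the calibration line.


slope = (y2 - y1) / (x2 - x1)
= (144.94 - 51.51) / (132 - 47)
= 93.4300 / 85
= 1.0992

1.0992


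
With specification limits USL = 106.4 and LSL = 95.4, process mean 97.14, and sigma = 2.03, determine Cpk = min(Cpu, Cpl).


Cpu = (USL - mean) / (3*sigma) = (106.4 - 97.14) / (3*2.03) = 1.5205
Cpl = (mean - LSL) / (3*sigma) = (97.14 - 95.4) / (3*2.03) = 0.2857
Cpk = min(Cpu, Cpl) = 0.2857

0.2857


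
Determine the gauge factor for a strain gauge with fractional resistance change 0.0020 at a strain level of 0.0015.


GF = (dR/R) / epsilon
= 0.0020 / 0.0015
= 1.3333

1.3333


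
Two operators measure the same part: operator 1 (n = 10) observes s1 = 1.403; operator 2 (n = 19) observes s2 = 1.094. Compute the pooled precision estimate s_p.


s_p = sqrt(((n1-1)*s1^2 + (n2-1)*s2^2) / (n1+n2-2))
numerator = (10-1)*1.403^2 + (19-1)*1.094^2 = 17.715681 + 21.543048 = 39.258729
denominator = 10 + 19 - 2 = 27
s_p^2 = 39.258729 / 27 = 1.454027
s_p = sqrt(1.454027) = 1.2058

1.2058


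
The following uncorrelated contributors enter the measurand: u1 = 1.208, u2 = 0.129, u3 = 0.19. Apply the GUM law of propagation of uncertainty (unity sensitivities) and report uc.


uc = sqrt(1.208^2 + 0.129^2 + 0.19^2)
uc = sqrt(1.512005)
uc = 1.2296

1.2296


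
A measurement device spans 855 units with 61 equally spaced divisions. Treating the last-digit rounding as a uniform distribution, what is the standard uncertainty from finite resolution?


resolution = range / divisions
resolution = 855 / 61 = 14.016393
u_res = resolution / (2*sqrt(3))
u_res = 14.016393 / 3.4641016
u_res = 4.0462

4.0462


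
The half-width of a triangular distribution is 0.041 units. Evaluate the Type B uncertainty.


u_B = half_width / sqrt(6)
u_B = 0.041 / 2.4494897
u_B = 0.0167

0.0167


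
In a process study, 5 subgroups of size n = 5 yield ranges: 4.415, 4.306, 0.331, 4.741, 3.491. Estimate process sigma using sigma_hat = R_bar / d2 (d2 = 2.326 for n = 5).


R_bar = (4.415 + 4.306 + 0.331 + 4.741 + 3.491) / 5
R_bar = 17.284 / 5 = 3.4568
sigma_hat = R_bar / d2 = 3.4568 / 2.326 = 1.4862

1.4862


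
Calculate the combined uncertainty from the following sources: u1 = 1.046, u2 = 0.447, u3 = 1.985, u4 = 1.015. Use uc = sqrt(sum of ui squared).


uc = sqrt(1.046^2 + 0.447^2 + 1.985^2 + 1.015^2)
uc = sqrt(6.264375)
uc = 2.5029

2.5029


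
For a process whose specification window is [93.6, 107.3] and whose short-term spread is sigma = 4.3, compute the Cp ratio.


Cp = (USL - LSL) / (6 * sigma)
= (107.3 - 93.6) / (6 * 4.3)
= 13.7000 / 25.8000
= 0.5310

0.5310


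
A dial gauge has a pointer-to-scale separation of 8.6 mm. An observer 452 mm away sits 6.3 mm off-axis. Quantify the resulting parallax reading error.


error = h * offset / d
= 8.6 * 6.3 / 452
= 0.1199

0.1199


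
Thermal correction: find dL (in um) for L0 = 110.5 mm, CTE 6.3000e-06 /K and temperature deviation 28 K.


dL = L * alpha * dT
= 110.5 * 6.3000e-06 * 28
= 0.0194922 mm
dL_um = 0.0194922 * 1000 = 19.4922 um

19.4922


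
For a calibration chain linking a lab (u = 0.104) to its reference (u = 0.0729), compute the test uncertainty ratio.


TUR = u_lab / u_ref
= 0.104 / 0.0729
= 1.4266

1.4266


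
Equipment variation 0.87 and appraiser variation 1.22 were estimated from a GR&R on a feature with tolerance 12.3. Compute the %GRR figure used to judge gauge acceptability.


GRR = sqrt(EV^2 + AV^2) = sqrt(0.87^2 + 1.22^2) = 1.4984325
%GRR = GRR / tol * 100 = 1.4984325 / 12.3 * 100
%GRR = 12.1824

12.1824


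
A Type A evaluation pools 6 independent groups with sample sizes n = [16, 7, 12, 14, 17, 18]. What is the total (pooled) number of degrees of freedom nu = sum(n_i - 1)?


nu = sum_i (n_i - 1)
nu = ((16 - 1) + (7 - 1) + (12 - 1) + (14 - 1) + (17 - 1) + (18 - 1))
nu = 15 + 6 + 11 + 13 + 16 + 17
nu = 78

78


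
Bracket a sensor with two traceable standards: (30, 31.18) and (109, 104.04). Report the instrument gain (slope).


slope = (y2 - y1) / (x2 - x1)
= (104.04 - 31.18) / (109 - 30)
= 72.8600 / 79
= 0.9223

0.9223


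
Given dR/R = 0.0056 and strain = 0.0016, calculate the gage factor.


GF = (dR/R) / epsilon
= 0.0056 / 0.0016
= 3.5000

3.5000


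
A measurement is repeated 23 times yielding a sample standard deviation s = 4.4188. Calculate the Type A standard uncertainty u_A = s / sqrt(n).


u_A = s / sqrt(n)
u_A = 4.4188 / sqrt(23)
u_A = 4.4188 / 4.7958315
u_A = 0.9214

0.9214


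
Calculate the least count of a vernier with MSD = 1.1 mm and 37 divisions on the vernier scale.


LC = MSD / n_div
= 1.1 / 37
= 0.0297

0.0297


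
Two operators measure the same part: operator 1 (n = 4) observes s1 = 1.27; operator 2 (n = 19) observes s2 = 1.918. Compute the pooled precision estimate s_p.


s_p = sqrt(((n1-1)*s1^2 + (n2-1)*s2^2) / (n1+n2-2))
numerator = (4-1)*1.27^2 + (19-1)*1.918^2 = 4.8387 + 66.217032 = 71.055732
denominator = 4 + 19 - 2 = 21
s_p^2 = 71.055732 / 21 = 3.3836063
s_p = sqrt(3.3836063) = 1.8395

1.8395


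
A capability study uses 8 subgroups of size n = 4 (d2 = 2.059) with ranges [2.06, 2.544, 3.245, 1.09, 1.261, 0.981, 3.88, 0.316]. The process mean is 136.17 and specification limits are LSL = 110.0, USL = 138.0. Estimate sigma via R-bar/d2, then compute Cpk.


R_bar = (2.06 + 2.544 + 3.245 + 1.09 + 1.261 + 0.981 + 3.88 + 0.316) / 8 = 1.922125
sigma = R_bar / d2 = 1.922125 / 2.059 = 0.93352356
Cp = (USL - LSL)/(6*sigma) = (138.0 - 110.0)/(6*0.93352356) = 4.9990
Cpu = (138.0 - 136.17)/(3*0.93352356) = 0.6534
Cpl = (136.17 - 110.0)/(3*0.93352356) = 9.3445
Cpk = min(Cpu, Cpl) = 0.6534

0.6534


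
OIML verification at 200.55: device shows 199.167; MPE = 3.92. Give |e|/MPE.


e = indication - reference = 199.167 - 200.55 = -1.3830
|e| = 1.3830
ratio = |e| / MPE = 1.3830 / 3.92
ratio = 0.3528

0.3528


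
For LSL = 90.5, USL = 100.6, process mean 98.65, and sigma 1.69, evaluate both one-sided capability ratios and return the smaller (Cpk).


Cpu = (USL - mean) / (3*sigma) = (100.6 - 98.65) / (3*1.69) = 0.3846
Cpl = (mean - LSL) / (3*sigma) = (98.65 - 90.5) / (3*1.69) = 1.6075
Cpk = min(Cpu, Cpl) = 0.3846

0.3846


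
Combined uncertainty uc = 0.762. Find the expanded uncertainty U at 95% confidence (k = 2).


U = k * uc
U = 2 * 0.762
U = 1.5240

1.5240


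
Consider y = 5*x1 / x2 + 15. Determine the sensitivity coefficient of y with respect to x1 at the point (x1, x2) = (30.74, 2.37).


y = 5*x1 / x2 + 15
dy/dx1 = 5/x2
Evaluate at x2 = 2.37: c1 = 5 / 2.37
c1 = 2.1097

2.1097


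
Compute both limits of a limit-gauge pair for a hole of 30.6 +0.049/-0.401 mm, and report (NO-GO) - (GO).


GO = nominal - lower_tol (smallest hole = maximum material condition)
GO = 30.6 - 0.401 = 30.199
NO-GO = nominal + upper_tol (largest hole = least material condition)
NO-GO = 30.6 + 0.049 = 30.649
spread = NO-GO - GO = 30.649 - 30.199 = 0.4500

0.4500


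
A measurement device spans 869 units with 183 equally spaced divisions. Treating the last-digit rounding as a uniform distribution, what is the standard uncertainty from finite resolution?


resolution = range / divisions
resolution = 869 / 183 = 4.7486339
u_res = resolution / (2*sqrt(3))
u_res = 4.7486339 / 3.4641016
u_res = 1.3708

1.3708
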